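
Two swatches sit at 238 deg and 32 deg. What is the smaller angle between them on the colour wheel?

154°

|238 − 32| = 206.
The shorter arc is 360 − 206 = 154°.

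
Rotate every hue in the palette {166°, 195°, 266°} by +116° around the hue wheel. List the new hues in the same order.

282°, 311°, 22°

166 + 116 = 282°
195 + 116 = 311°
266 + 116 = 382 → 382 − 360 = 22°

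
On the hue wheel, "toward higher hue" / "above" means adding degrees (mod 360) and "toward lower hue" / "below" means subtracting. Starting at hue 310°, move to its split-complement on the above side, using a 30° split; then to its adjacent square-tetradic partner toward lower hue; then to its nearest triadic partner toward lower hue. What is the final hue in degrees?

310°

split-comp 30° ↑ +210°: 310 + 210 = 520 → 520 − 360 = 160°
square ↓ −90°: 160 − 90 = 70°
triadic ↓ −120°: 70 − 120 = -50 → -50 + 360 = 310°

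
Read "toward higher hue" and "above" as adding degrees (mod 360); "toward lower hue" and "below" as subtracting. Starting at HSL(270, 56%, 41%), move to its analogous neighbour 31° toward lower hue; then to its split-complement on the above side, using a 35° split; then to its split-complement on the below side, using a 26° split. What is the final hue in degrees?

248°

−31° (analog 31° ↓): 270 − 31 = 239°
+215° (split-comp 35° ↑): 239 + 215 = 454 → 454 − 360 = 94°
+154° (split-comp 26° ↓): 94 + 154 = 248°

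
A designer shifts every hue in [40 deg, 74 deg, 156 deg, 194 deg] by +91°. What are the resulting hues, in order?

40 + 91 = 131°
74 + 91 = 165°
156 + 91 = 247°
194 + 91 = 285°

131°, 165°, 247°, 285°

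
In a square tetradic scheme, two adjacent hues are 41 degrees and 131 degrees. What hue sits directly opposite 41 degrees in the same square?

A square tetradic scheme places four hues 90° apart; opposite corners are 180° apart.
41 + 180 = 221°

221°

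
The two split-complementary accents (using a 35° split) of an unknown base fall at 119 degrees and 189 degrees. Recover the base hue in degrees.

334°

The accents sit 35° either side of the complement, so the complement is their short-arc midpoint on the wheel.
Short-arc midpoint of 119° and 189°: 154°.
Base is 180° from the complement: 154 − 180 = -26 → -26 + 360 = 334°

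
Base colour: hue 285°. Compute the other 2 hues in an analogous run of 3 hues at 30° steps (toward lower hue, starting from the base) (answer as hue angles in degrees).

255° and 225°

Analogous hues sit every 30° along the wheel.
285 − 30 = 255°
285 − 60 = 225°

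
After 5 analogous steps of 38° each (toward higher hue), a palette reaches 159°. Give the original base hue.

5 steps of 38° (toward higher hue) give a net shift of +190°.
Start = end − shift: 159 − 190 = -31 → -31 + 360 = 329°

329°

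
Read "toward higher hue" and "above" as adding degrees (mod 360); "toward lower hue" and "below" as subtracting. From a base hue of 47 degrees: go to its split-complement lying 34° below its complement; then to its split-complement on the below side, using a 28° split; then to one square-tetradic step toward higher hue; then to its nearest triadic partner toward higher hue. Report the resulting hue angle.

195°

+146° (split-comp 34° ↓): 47 + 146 = 193°
+152° (split-comp 28° ↓): 193 + 152 = 345°
+90° (square ↑): 345 + 90 = 435 → 435 − 360 = 75°
+120° (triadic ↑): 75 + 120 = 195°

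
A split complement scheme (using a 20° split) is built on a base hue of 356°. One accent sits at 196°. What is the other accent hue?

156°

Split-complementary hues sit 20° either side of the complement.
Complement of the base 356°: 356 + 180 = 536 → 536 − 360 = 176°
The given accent 196° is 20° one side of 176°; the other accent sits 20° the other side: 176 − 20 = 156°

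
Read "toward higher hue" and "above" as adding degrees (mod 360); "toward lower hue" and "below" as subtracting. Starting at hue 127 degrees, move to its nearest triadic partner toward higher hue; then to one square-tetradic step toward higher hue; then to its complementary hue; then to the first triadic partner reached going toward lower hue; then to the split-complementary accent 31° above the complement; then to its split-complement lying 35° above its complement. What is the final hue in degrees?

+120° (triadic ↑): 127 + 120 = 247°
+90° (square ↑): 247 + 90 = 337°
+180° (complement): 337 + 180 = 517 → 517 − 360 = 157°
−120° (triadic ↓): 157 − 120 = 37°
+211° (split-comp 31° ↑): 37 + 211 = 248°
+215° (split-comp 35° ↑): 248 + 215 = 463 → 463 − 360 = 103°

103°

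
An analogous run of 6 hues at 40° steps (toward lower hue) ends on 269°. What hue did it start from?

109°

5 steps of 40° (toward lower hue) give a net shift of −200°.
Start = end − shift: 269 + 200 = 469 → 469 − 360 = 109°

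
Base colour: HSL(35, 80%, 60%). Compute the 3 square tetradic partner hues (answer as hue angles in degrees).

125°, 215°, and 305°

A square tetradic scheme places four hues every 90°.
35 + 90 = 125°
35 + 180 = 215°
35 + 270 = 305°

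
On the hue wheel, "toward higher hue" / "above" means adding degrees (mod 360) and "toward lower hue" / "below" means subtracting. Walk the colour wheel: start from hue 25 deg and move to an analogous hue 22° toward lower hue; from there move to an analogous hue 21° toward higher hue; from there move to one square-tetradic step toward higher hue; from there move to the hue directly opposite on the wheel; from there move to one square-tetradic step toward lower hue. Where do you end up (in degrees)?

204°

−22° (analog 22° ↓): 25 − 22 = 3°
+21° (analog 21° ↑): 3 + 21 = 24°
+90° (square ↑): 24 + 90 = 114°
+180° (complement): 114 + 180 = 294°
−90° (square ↓): 294 − 90 = 204°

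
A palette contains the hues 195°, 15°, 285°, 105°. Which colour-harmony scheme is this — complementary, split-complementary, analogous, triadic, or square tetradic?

square tetradic

Sort the hues: 15°, 105°, 195°, 285°.
Successive gaps around the wheel: 90°, 90°, 90°, 90°.
Four hues every 90° form a square tetradic scheme.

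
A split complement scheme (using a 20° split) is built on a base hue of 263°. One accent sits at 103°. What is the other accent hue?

63°

Split-complementary hues sit 20° either side of the complement.
Complement of the base 263°: 263 + 180 = 443 → 443 − 360 = 83°
The given accent 103° is 20° one side of 83°; the other accent sits 20° the other side: 83 − 20 = 63°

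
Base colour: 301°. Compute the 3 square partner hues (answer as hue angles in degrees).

301 + 90 = 391 → 391 − 360 = 31°
301 + 180 = 481 → 481 − 360 = 121°
301 + 270 = 571 → 571 − 360 = 211°

31°, 121°, and 211°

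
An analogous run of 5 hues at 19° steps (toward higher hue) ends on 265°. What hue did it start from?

189°

4 steps of 19° (toward higher hue) give a net shift of +76°.
Start = end − shift: 265 − 76 = 189°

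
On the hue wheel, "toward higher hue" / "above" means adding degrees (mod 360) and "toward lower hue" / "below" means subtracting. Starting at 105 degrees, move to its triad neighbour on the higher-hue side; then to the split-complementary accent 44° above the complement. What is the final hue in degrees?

105 + 120 = 225°   (triadic ↑)
225 + 224 = 449 → 449 − 360 = 89°   (split-comp 44° ↑)

89°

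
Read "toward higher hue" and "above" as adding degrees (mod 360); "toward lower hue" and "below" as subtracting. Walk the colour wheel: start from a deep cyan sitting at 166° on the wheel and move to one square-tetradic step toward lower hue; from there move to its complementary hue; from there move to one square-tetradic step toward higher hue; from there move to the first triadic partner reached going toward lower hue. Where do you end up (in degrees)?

−90° (square ↓): 166 − 90 = 76°
+180° (complement): 76 + 180 = 256°
+90° (square ↑): 256 + 90 = 346°
−120° (triadic ↓): 346 − 120 = 226°

226°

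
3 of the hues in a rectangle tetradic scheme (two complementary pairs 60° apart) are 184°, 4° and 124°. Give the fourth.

A rectangular tetradic uses two complementary pairs 60° apart: offsets 0°, 60°, 180°, 240°.
Among {4°, 124°, 184°}, 4° and 184° are a 180° pair.
The remaining hue 124° needs its own complement: 124 + 180 = 304°

304°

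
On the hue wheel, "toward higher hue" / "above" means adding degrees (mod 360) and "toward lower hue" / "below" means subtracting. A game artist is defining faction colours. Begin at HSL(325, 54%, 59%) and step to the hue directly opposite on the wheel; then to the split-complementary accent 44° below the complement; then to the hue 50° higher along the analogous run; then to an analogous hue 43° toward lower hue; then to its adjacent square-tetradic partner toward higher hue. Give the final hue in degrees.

+180° (complement): 325 + 180 = 505 → 505 − 360 = 145°
+136° (split-comp 44° ↓): 145 + 136 = 281°
+50° (analog 50° ↑): 281 + 50 = 331°
−43° (analog 43° ↓): 331 − 43 = 288°
+90° (square ↑): 288 + 90 = 378 → 378 − 360 = 18°

18°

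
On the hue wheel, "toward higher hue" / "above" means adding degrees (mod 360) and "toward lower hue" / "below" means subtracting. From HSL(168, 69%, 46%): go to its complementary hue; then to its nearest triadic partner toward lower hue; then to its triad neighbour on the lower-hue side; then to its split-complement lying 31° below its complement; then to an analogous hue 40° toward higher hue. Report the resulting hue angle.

+180° (complement): 168 + 180 = 348°
−120° (triadic ↓): 348 − 120 = 228°
−120° (triadic ↓): 228 − 120 = 108°
+149° (split-comp 31° ↓): 108 + 149 = 257°
+40° (analog 40° ↑): 257 + 40 = 297°

297°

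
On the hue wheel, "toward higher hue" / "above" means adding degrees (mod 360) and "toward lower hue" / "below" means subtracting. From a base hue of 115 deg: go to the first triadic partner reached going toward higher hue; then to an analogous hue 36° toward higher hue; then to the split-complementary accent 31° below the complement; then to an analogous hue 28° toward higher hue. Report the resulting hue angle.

88°

+120° (triadic ↑): 115 + 120 = 235°
+36° (analog 36° ↑): 235 + 36 = 271°
+149° (split-comp 31° ↓): 271 + 149 = 420 → 420 − 360 = 60°
+28° (analog 28° ↑): 60 + 28 = 88°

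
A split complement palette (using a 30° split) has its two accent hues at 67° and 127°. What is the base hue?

277°

The accents sit 30° either side of the complement, so the complement is their short-arc midpoint on the wheel.
Short-arc midpoint of 67° and 127°: 97°.
Base is 180° from the complement: 97 − 180 = -83 → -83 + 360 = 277°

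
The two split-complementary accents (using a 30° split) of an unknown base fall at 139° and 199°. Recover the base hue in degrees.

The accents sit 30° either side of the complement, so the complement is their short-arc midpoint on the wheel.
Short-arc midpoint of 139° and 199°: 169°.
Base is 180° from the complement: 169 − 180 = -11 → -11 + 360 = 349°

349°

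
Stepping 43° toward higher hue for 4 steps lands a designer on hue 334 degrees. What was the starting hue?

4 steps of 43° (toward higher hue) give a net shift of +172°.
Start = end − shift: 334 − 172 = 162°

162°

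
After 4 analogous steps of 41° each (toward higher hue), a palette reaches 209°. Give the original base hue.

45°

4 steps of 41° (toward higher hue) give a net shift of +164°.
Start = end − shift: 209 − 164 = 45°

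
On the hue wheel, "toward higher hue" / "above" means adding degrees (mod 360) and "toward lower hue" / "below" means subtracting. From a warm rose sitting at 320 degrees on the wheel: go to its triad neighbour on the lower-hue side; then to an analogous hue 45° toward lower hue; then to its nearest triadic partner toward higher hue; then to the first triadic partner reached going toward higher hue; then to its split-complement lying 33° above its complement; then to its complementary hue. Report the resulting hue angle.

triadic ↓ −120°: 320 − 120 = 200°
analog 45° ↓ −45°: 200 − 45 = 155°
triadic ↑ +120°: 155 + 120 = 275°
triadic ↑ +120°: 275 + 120 = 395 → 395 − 360 = 35°
split-comp 33° ↑ +213°: 35 + 213 = 248°
complement +180°: 248 + 180 = 428 → 428 − 360 = 68°

68°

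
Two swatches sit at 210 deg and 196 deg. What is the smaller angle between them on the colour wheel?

14°

|210 − 196| = 14.
14 ≤ 180, so the shorter arc is 14°.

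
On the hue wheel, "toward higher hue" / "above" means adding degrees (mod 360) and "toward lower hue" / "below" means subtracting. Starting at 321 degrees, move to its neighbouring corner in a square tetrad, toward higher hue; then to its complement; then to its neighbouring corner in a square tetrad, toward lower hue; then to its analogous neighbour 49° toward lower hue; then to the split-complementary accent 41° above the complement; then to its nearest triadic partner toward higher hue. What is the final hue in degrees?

+90° (square ↑): 321 + 90 = 411 → 411 − 360 = 51°
+180° (complement): 51 + 180 = 231°
−90° (square ↓): 231 − 90 = 141°
−49° (analog 49° ↓): 141 − 49 = 92°
+221° (split-comp 41° ↑): 92 + 221 = 313°
+120° (triadic ↑): 313 + 120 = 433 → 433 − 360 = 73°

73°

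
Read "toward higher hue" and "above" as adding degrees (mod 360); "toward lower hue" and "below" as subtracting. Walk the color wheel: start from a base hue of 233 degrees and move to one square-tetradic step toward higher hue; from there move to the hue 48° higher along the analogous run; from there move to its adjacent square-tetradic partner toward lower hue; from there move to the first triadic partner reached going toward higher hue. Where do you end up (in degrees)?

square ↑ +90°: 233 + 90 = 323°
analog 48° ↑ +48°: 323 + 48 = 371 → 371 − 360 = 11°
square ↓ −90°: 11 − 90 = -79 → -79 + 360 = 281°
triadic ↑ +120°: 281 + 120 = 401 → 401 − 360 = 41°

41°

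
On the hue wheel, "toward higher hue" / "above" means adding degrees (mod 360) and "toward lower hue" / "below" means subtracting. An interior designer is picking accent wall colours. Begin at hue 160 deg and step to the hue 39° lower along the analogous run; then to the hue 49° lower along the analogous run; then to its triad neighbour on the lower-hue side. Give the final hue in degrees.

analog 39° ↓ −39°: 160 − 39 = 121°
analog 49° ↓ −49°: 121 − 49 = 72°
triadic ↓ −120°: 72 − 120 = -48 → -48 + 360 = 312°

312°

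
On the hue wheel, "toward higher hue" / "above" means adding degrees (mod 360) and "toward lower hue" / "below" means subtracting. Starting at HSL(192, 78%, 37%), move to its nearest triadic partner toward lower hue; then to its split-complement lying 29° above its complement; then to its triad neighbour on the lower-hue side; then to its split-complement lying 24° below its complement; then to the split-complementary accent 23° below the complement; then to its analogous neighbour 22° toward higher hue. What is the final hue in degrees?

192 − 120 = 72°   (triadic ↓)
72 + 209 = 281°   (split-comp 29° ↑)
281 − 120 = 161°   (triadic ↓)
161 + 156 = 317°   (split-comp 24° ↓)
317 + 157 = 474 → 474 − 360 = 114°   (split-comp 23° ↓)
114 + 22 = 136°   (analog 22° ↑)

136°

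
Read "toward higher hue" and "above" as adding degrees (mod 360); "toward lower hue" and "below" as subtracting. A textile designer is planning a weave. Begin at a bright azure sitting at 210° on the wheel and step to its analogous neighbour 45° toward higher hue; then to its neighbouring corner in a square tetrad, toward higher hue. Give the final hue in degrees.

345°

+45° (analog 45° ↑): 210 + 45 = 255°
+90° (square ↑): 255 + 90 = 345°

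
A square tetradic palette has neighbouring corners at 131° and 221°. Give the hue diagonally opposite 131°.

A square tetradic scheme places four hues 90° apart; opposite corners are 180° apart.
131 + 180 = 311°

311°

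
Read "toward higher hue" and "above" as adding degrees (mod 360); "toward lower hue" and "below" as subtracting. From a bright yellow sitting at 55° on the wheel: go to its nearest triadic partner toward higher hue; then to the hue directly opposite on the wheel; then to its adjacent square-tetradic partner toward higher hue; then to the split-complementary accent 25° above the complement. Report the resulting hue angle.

290°

55 + 120 = 175°   (triadic ↑)
175 + 180 = 355°   (complement)
355 + 90 = 445 → 445 − 360 = 85°   (square ↑)
85 + 205 = 290°   (split-comp 25° ↑)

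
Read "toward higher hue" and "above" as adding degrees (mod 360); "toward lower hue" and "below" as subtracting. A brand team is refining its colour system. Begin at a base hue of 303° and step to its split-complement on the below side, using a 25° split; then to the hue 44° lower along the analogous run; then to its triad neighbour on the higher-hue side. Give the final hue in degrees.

174°

303 + 155 = 458 → 458 − 360 = 98°   (split-comp 25° ↓)
98 − 44 = 54°   (analog 44° ↓)
54 + 120 = 174°   (triadic ↑)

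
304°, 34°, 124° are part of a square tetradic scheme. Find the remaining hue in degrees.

A square tetradic scheme places four hues every 90°.
The full set through 34° is {34°, 124°, 214°, 304°}.
Given {34°, 124°, 304°}, the missing hue is 214°.

214°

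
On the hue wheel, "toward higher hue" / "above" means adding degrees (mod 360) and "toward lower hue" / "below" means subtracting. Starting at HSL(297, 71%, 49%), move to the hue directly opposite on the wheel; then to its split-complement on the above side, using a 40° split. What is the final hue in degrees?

337°

complement +180°: 297 + 180 = 477 → 477 − 360 = 117°
split-comp 40° ↑ +220°: 117 + 220 = 337°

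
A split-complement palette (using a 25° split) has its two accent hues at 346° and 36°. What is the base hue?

191°

The accents sit 25° either side of the complement, so the complement is their short-arc midpoint on the wheel.
Short-arc midpoint of 346° and 36°: 11°.
Base is 180° from the complement: 11 − 180 = -169 → -169 + 360 = 191°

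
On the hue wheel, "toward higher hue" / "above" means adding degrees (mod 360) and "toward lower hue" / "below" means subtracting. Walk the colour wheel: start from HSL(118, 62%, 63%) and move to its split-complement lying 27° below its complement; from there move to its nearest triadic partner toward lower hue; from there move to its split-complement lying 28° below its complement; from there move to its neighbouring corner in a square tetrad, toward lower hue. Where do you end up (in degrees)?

+153° (split-comp 27° ↓): 118 + 153 = 271°
−120° (triadic ↓): 271 − 120 = 151°
+152° (split-comp 28° ↓): 151 + 152 = 303°
−90° (square ↓): 303 − 90 = 213°

213°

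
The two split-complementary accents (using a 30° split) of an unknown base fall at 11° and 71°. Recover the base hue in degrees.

221°

The accents sit 30° either side of the complement, so the complement is their short-arc midpoint on the wheel.
Short-arc midpoint of 11° and 71°: 41°.
Base is 180° from the complement: 41 − 180 = -139 → -139 + 360 = 221°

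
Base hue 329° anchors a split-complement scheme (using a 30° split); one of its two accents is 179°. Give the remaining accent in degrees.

Split-complementary hues sit 30° either side of the complement.
Complement of the base 329°: 329 + 180 = 509 → 509 − 360 = 149°
The given accent 179° is 30° one side of 149°; the other accent sits 30° the other side: 149 − 30 = 119°

119°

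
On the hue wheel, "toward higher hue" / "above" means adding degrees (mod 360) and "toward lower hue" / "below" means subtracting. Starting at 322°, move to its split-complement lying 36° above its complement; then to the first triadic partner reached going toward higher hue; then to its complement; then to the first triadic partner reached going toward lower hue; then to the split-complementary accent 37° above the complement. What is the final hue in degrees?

322 + 216 = 538 → 538 − 360 = 178°   (split-comp 36° ↑)
178 + 120 = 298°   (triadic ↑)
298 + 180 = 478 → 478 − 360 = 118°   (complement)
118 − 120 = -2 → -2 + 360 = 358°   (triadic ↓)
358 + 217 = 575 → 575 − 360 = 215°   (split-comp 37° ↑)

215°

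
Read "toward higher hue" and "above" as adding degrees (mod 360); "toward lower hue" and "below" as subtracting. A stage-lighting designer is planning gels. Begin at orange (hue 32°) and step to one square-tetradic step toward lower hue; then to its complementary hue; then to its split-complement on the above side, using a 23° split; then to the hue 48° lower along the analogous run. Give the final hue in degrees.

277°

32 − 90 = -58 → -58 + 360 = 302°   (square ↓)
302 + 180 = 482 → 482 − 360 = 122°   (complement)
122 + 203 = 325°   (split-comp 23° ↑)
325 − 48 = 277°   (analog 48° ↓)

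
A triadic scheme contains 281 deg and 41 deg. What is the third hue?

A triad spaces three hues 120° apart.
The full set is {41°, 161°, 281°}.

161°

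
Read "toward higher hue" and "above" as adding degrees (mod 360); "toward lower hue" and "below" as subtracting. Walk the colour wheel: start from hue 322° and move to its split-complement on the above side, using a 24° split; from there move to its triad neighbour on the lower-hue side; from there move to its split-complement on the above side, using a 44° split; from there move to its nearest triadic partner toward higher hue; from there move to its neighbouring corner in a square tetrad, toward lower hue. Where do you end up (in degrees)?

322 + 204 = 526 → 526 − 360 = 166°   (split-comp 24° ↑)
166 − 120 = 46°   (triadic ↓)
46 + 224 = 270°   (split-comp 44° ↑)
270 + 120 = 390 → 390 − 360 = 30°   (triadic ↑)
30 − 90 = -60 → -60 + 360 = 300°   (square ↓)

300°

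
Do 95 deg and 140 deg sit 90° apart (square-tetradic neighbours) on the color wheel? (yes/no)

no

Angular distance: |95 − 140| = 45 = 45°.
90° apart (square-tetradic neighbours) requires 90°.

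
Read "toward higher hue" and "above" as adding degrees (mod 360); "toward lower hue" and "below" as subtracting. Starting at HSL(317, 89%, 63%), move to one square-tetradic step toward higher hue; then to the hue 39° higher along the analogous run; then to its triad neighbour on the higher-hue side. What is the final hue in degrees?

+90° (square ↑): 317 + 90 = 407 → 407 − 360 = 47°
+39° (analog 39° ↑): 47 + 39 = 86°
+120° (triadic ↑): 86 + 120 = 206°

206°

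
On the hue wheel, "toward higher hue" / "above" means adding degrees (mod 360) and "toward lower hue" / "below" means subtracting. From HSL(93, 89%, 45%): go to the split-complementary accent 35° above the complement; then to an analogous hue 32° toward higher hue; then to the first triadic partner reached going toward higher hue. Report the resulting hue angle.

100°

split-comp 35° ↑ +215°: 93 + 215 = 308°
analog 32° ↑ +32°: 308 + 32 = 340°
triadic ↑ +120°: 340 + 120 = 460 → 460 − 360 = 100°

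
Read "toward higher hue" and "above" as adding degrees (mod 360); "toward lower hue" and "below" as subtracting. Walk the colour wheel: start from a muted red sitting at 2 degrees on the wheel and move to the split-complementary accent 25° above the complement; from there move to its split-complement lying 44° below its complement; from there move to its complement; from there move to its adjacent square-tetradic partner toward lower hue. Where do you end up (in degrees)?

split-comp 25° ↑ +205°: 2 + 205 = 207°
split-comp 44° ↓ +136°: 207 + 136 = 343°
complement +180°: 343 + 180 = 523 → 523 − 360 = 163°
square ↓ −90°: 163 − 90 = 73°

73°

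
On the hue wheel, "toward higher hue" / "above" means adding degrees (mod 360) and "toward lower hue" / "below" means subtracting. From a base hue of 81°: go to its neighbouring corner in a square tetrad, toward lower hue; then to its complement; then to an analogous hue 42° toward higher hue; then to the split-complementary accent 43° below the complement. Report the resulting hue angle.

350°

−90° (square ↓): 81 − 90 = -9 → -9 + 360 = 351°
+180° (complement): 351 + 180 = 531 → 531 − 360 = 171°
+42° (analog 42° ↑): 171 + 42 = 213°
+137° (split-comp 43° ↓): 213 + 137 = 350°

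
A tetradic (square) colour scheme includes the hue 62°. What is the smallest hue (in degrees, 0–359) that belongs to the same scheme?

62°

A square tetradic scheme places four hues every 90°.
The full set through 62° is {62°, 152°, 242°, 332°}.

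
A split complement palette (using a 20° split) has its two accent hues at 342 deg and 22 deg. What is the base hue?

The accents sit 20° either side of the complement, so the complement is their short-arc midpoint on the wheel.
Short-arc midpoint of 342° and 22°: 2°.
Base is 180° from the complement: 2 − 180 = -178 → -178 + 360 = 182°

182°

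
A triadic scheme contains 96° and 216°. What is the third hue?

A triad spaces three hues 120° apart.
The full set is {96°, 216°, 336°}.

336°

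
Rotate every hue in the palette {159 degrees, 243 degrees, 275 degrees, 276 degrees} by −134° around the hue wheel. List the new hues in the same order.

159 − 134 = 25°
243 − 134 = 109°
275 − 134 = 141°
276 − 134 = 142°

25°, 109°, 141°, 142°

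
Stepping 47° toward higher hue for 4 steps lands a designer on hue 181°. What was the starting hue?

4 steps of 47° (toward higher hue) give a net shift of +188°.
Start = end − shift: 181 − 188 = -7 → -7 + 360 = 353°

353°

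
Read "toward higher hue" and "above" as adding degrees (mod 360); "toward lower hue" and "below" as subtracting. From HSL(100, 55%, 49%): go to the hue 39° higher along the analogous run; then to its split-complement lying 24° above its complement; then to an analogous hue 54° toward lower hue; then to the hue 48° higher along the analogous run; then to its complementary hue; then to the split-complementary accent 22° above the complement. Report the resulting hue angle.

359°

100 + 39 = 139°   (analog 39° ↑)
139 + 204 = 343°   (split-comp 24° ↑)
343 − 54 = 289°   (analog 54° ↓)
289 + 48 = 337°   (analog 48° ↑)
337 + 180 = 517 → 517 − 360 = 157°   (complement)
157 + 202 = 359°   (split-comp 22° ↑)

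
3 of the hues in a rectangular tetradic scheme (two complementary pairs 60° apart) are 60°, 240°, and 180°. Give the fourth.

0°

A rectangular tetradic uses two complementary pairs 60° apart: offsets 0°, 60°, 180°, 240°.
Among {60°, 180°, 240°}, 240° and 60° are a 180° pair.
The remaining hue 180° needs its own complement: 180 + 180 = 360 → 360 − 360 = 0°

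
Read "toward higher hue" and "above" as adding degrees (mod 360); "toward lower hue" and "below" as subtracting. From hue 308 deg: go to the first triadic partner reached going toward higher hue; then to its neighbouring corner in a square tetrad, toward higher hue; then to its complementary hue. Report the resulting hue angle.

+120° (triadic ↑): 308 + 120 = 428 → 428 − 360 = 68°
+90° (square ↑): 68 + 90 = 158°
+180° (complement): 158 + 180 = 338°

338°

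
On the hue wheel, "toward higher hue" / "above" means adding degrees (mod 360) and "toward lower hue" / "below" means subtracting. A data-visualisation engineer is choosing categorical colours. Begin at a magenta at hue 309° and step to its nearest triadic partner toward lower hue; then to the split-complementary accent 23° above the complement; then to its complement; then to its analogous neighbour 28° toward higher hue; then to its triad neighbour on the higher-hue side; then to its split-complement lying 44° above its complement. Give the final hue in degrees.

224°

−120° (triadic ↓): 309 − 120 = 189°
+203° (split-comp 23° ↑): 189 + 203 = 392 → 392 − 360 = 32°
+180° (complement): 32 + 180 = 212°
+28° (analog 28° ↑): 212 + 28 = 240°
+120° (triadic ↑): 240 + 120 = 360 → 360 − 360 = 0°
+224° (split-comp 44° ↑): 0 + 224 = 224°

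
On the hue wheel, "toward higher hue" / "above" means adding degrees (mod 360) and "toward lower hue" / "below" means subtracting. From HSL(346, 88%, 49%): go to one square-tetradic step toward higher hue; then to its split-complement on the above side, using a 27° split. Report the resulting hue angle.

283°

square ↑ +90°: 346 + 90 = 436 → 436 − 360 = 76°
split-comp 27° ↑ +207°: 76 + 207 = 283°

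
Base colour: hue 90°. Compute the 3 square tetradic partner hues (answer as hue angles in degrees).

90 + 90 = 180°
90 + 180 = 270°
90 + 270 = 360 → 360 − 360 = 0°

180°, 270°, and 0°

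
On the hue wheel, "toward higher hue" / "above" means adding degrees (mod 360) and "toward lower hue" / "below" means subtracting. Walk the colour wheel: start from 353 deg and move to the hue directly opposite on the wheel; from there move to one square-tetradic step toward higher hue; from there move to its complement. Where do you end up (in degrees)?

complement +180°: 353 + 180 = 533 → 533 − 360 = 173°
square ↑ +90°: 173 + 90 = 263°
complement +180°: 263 + 180 = 443 → 443 − 360 = 83°

83°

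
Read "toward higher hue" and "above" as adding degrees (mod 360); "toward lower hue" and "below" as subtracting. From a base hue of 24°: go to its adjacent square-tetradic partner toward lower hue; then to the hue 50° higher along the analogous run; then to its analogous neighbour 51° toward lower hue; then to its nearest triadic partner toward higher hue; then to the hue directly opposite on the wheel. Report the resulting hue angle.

233°

−90° (square ↓): 24 − 90 = -66 → -66 + 360 = 294°
+50° (analog 50° ↑): 294 + 50 = 344°
−51° (analog 51° ↓): 344 − 51 = 293°
+120° (triadic ↑): 293 + 120 = 413 → 413 − 360 = 53°
+180° (complement): 53 + 180 = 233°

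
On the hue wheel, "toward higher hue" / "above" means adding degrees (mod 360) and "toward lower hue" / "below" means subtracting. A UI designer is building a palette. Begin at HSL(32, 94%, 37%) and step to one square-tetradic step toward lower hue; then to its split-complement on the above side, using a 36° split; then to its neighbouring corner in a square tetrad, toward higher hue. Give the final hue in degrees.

square ↓ −90°: 32 − 90 = -58 → -58 + 360 = 302°
split-comp 36° ↑ +216°: 302 + 216 = 518 → 518 − 360 = 158°
square ↑ +90°: 158 + 90 = 248°

248°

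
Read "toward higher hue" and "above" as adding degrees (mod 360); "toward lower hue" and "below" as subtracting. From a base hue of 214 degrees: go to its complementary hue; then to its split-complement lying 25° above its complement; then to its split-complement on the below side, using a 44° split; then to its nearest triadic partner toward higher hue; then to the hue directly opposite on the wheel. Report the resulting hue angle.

315°

214 + 180 = 394 → 394 − 360 = 34°   (complement)
34 + 205 = 239°   (split-comp 25° ↑)
239 + 136 = 375 → 375 − 360 = 15°   (split-comp 44° ↓)
15 + 120 = 135°   (triadic ↑)
135 + 180 = 315°   (complement)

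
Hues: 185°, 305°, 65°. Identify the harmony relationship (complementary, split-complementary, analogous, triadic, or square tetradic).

Sort the hues: 65°, 185°, 305°.
Successive gaps around the wheel: 120°, 120°, 120°.
Three hues equally spaced 120° apart form a triad.

triadic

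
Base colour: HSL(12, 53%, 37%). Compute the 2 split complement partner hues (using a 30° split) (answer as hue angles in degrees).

Split-complementary hues sit 30° either side of the complement.
Complement of 12 degrees: 12 + 180 = 192°
192 − 30 = 162°
192 + 30 = 222°

162° and 222°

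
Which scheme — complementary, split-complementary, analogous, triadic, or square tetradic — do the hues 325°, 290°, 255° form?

analogous

Sort the hues: 255°, 290°, 325°.
Successive gaps around the wheel: 35°, 35°, 290°.
A run of hues at equal small steps (35°) with one large closing gap is an analogous group.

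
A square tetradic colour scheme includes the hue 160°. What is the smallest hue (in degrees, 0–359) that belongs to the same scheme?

70°

A square tetradic scheme places four hues every 90°.
The full set through 160° is {70°, 160°, 250°, 340°}.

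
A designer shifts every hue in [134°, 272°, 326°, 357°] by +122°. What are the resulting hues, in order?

256°, 34°, 88°, 119°

134 + 122 = 256°
272 + 122 = 394 → 394 − 360 = 34°
326 + 122 = 448 → 448 − 360 = 88°
357 + 122 = 479 → 479 − 360 = 119°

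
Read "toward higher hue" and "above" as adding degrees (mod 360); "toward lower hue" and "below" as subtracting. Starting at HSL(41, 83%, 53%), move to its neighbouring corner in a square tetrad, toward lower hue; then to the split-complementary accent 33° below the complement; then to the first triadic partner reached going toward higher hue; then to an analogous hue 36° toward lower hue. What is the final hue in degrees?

182°

41 − 90 = -49 → -49 + 360 = 311°   (square ↓)
311 + 147 = 458 → 458 − 360 = 98°   (split-comp 33° ↓)
98 + 120 = 218°   (triadic ↑)
218 − 36 = 182°   (analog 36° ↓)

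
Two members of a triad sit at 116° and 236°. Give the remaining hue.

A triad spaces three hues 120° apart.
The full set is {116°, 236°, 356°}.

356°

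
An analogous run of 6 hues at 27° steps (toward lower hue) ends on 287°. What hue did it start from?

5 steps of 27° (toward lower hue) give a net shift of −135°.
Start = end − shift: 287 + 135 = 422 → 422 − 360 = 62°

62°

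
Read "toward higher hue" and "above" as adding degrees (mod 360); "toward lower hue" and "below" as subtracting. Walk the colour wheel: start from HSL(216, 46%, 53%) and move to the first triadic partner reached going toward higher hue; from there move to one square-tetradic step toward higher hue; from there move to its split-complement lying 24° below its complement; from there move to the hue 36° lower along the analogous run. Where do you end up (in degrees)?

186°

triadic ↑ +120°: 216 + 120 = 336°
square ↑ +90°: 336 + 90 = 426 → 426 − 360 = 66°
split-comp 24° ↓ +156°: 66 + 156 = 222°
analog 36° ↓ −36°: 222 − 36 = 186°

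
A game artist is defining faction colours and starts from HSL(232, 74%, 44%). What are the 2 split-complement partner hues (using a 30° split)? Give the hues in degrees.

Complement of 232 degrees: 232 + 180 = 412 → 412 − 360 = 52°
52 − 30 = 22°
52 + 30 = 82°

22° and 82°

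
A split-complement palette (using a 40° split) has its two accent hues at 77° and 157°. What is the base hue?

297°

The accents sit 40° either side of the complement, so the complement is their short-arc midpoint on the wheel.
Short-arc midpoint of 77° and 157°: 117°.
Base is 180° from the complement: 117 − 180 = -63 → -63 + 360 = 297°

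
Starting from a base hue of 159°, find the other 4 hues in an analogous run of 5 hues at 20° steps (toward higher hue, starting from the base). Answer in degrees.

179°, 199°, 219°, 239°

Analogous hues sit every 20° along the wheel.
159 + 20 = 179°
159 + 40 = 199°
159 + 60 = 219°
159 + 80 = 239°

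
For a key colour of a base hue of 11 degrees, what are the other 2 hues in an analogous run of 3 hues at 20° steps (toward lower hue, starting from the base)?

Analogous hues sit every 20° along the wheel.
11 − 20 = -9 → -9 + 360 = 351°
11 − 40 = -29 → -29 + 360 = 331°

351° and 331°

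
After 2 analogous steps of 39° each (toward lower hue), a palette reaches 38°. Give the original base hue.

116°

2 steps of 39° (toward lower hue) give a net shift of −78°.
Start = end − shift: 38 + 78 = 116°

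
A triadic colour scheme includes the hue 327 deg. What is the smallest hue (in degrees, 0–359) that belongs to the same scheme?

87°

A triad places three hues 120° apart.
The full set through 327° is {87°, 207°, 327°}.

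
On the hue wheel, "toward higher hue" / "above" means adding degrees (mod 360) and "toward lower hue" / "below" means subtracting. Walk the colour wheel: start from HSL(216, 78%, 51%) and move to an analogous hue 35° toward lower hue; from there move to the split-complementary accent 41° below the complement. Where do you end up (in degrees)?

analog 35° ↓ −35°: 216 − 35 = 181°
split-comp 41° ↓ +139°: 181 + 139 = 320°

320°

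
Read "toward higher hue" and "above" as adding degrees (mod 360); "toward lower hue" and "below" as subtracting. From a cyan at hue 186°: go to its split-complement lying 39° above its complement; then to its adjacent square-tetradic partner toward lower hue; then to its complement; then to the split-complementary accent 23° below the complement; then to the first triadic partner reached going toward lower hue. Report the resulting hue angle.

172°

+219° (split-comp 39° ↑): 186 + 219 = 405 → 405 − 360 = 45°
−90° (square ↓): 45 − 90 = -45 → -45 + 360 = 315°
+180° (complement): 315 + 180 = 495 → 495 − 360 = 135°
+157° (split-comp 23° ↓): 135 + 157 = 292°
−120° (triadic ↓): 292 − 120 = 172°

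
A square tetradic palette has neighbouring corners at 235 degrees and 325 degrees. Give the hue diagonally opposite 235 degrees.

55°

A square tetradic scheme places four hues 90° apart; opposite corners are 180° apart.
235 + 180 = 415 → 415 − 360 = 55°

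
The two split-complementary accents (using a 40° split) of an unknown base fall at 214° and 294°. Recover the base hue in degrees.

74°

The accents sit 40° either side of the complement, so the complement is their short-arc midpoint on the wheel.
Short-arc midpoint of 214° and 294°: 254°.
Base is 180° from the complement: 254 − 180 = 74°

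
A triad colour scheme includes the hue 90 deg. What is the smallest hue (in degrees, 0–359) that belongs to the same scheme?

A triad places three hues 120° apart.
The full set through 90° is {90°, 210°, 330°}.

90°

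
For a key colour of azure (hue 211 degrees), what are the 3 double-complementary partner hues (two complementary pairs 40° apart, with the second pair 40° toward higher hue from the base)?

251°, 31°, 71°

A rectangular tetradic uses two complementary pairs 40° apart: offsets 0°, 40°, 180°, 220°.
211 + 40 = 251°
211 + 180 = 391 → 391 − 360 = 31°
211 + 220 = 431 → 431 − 360 = 71°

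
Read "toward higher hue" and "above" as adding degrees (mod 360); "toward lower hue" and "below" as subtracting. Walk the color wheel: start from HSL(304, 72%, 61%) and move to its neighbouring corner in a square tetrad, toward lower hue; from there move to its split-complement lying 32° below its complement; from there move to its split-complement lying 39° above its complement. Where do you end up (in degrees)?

−90° (square ↓): 304 − 90 = 214°
+148° (split-comp 32° ↓): 214 + 148 = 362 → 362 − 360 = 2°
+219° (split-comp 39° ↑): 2 + 219 = 221°

221°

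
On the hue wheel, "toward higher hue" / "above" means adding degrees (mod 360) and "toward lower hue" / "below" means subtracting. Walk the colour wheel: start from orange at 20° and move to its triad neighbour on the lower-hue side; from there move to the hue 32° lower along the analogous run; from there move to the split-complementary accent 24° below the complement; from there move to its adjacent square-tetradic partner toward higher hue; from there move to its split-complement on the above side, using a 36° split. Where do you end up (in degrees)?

330°

triadic ↓ −120°: 20 − 120 = -100 → -100 + 360 = 260°
analog 32° ↓ −32°: 260 − 32 = 228°
split-comp 24° ↓ +156°: 228 + 156 = 384 → 384 − 360 = 24°
square ↑ +90°: 24 + 90 = 114°
split-comp 36° ↑ +216°: 114 + 216 = 330°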